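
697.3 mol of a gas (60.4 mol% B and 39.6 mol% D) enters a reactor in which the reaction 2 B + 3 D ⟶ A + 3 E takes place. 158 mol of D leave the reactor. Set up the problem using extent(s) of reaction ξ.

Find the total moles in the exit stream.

For D: n = n₀ − 3ξ → 158 = 276.1 − 3ξ, giving ξ = 39.38 mol.
Outlet amounts (n = n₀ + ν ξ):
  B: 421.2 − 2(39.38) = 342.4
  D: 276.1 − 3(39.38) = 158
  A: 0 + 1(39.38) = 39.38
  E: 0 + 3(39.38) = 118.1
Total out = 342.4 + 158 + 39.38 + 118.1 = 657.9 mol.

658 mol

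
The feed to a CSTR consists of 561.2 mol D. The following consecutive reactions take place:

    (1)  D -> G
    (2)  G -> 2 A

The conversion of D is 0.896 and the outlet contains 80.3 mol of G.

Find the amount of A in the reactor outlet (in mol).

Conversion of D: D consumed = 1ξ₁ = 0.896 × 561.2 → ξ₁ = 502.8 mol.
G balance: n_G = 0 + 1ξ₁ − 1ξ₂ = 80.3 → ξ₂ = (1·502.8 − 80.3)/1 = 422.5 mol.
Outlet amounts (n = n₀ + Σ ν·ξ):
  D: 561.2 − 1(502.8) = 58.36
  G: 0 + 1(502.8) − 1(422.5) = 80.3
  A: 0 + 2(422.5) = 845.1

845 mol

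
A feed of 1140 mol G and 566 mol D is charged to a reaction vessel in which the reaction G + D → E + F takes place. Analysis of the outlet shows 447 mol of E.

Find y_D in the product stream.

0.0698

For E: n = n₀ + 1ξ → 447 = 0 + 1ξ, giving ξ = 447 mol.
Outlet amounts (n = n₀ + ν ξ):
  G: 1140 − 1(447) = 693
  D: 566 − 1(447) = 119
  E: 0 + 1(447) = 447
  F: 0 + 1(447) = 447
Total out = 1706 mol; y_D = 119 / 1706 = 0.06975.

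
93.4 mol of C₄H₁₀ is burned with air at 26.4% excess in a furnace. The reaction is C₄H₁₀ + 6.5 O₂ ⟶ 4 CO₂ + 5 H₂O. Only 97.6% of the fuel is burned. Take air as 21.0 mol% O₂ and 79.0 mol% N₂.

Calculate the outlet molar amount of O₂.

175 mol

Stoichiometric O₂ = 6.5 × 93.4 = 607.1 mol; O₂ fed = 607.1 × 1.264 = 767.4 mol.
N₂ fed = 767.4 × 79/21 = 2887 mol.
Fuel reacted = 0.976 × 93.4 → ξ = 91.16 mol.
Outlet (n = n₀ + ν ξ):
  C₄H₁₀: 93.4 − 1(91.16) = 2.242
  O₂: 767.4 − 6.5(91.16) = 174.8
  N₂: 2887 (inert)
  CO₂: 0 + 4(91.16) = 364.6
  H₂O: 0 + 5(91.16) = 455.8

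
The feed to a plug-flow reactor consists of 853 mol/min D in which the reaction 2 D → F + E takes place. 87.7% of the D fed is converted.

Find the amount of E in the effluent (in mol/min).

D reacted = 0.877 × 853 = 748.1 mol/min; ν_D = −2, so ξ = 748.1/2 = 374 mol/min.
Outlet amounts (n = n₀ + ν ξ):
  D: 853 − 2(374) = 104.9
  F: 0 + 1(374) = 374
  E: 0 + 1(374) = 374

374 mol/min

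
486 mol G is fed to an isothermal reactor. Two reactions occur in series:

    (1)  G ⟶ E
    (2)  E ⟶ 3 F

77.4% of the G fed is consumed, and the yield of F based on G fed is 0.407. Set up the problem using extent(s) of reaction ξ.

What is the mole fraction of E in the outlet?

0.502

Conversion of G: G consumed = 1ξ₁ = 0.774 × 486 → ξ₁ = 376.2 mol.
Yield of F: 3ξ₂ / 486 = 0.407 → ξ₂ = 65.93 mol.
Outlet amounts (n = n₀ + Σ ν·ξ):
  G: 486 − 1(376.2) = 109.8
  E: 0 + 1(376.2) − 1(65.93) = 310.2
  F: 0 + 3(65.93) = 197.8
Total out = 617.9 mol; y_E = 310.2 / 617.9 = 0.5021.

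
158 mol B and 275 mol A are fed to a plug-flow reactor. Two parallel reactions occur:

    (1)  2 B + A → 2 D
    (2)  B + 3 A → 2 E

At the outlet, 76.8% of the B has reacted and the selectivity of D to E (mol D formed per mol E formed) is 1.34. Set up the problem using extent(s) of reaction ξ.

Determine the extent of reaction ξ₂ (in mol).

Conversion of B: B consumed = 0.768 × 158 = 121.3 mol = 2ξ₁ + 1ξ₂.
Selectivity: 2ξ₁ / (2ξ₂) = 1.34 → ξ₁ = 1.34 ξ₂.
Substitute: (2·1.34 + 1) ξ₂ = 121.3 → ξ₂ = 32.97 mol, ξ₁ = 44.19 mol.
Outlet amounts (n = n₀ + Σ ν·ξ):
  B: 158 − 2(44.19) − 1(32.97) = 36.66
  A: 275 − 1(44.19) − 3(32.97) = 131.9
  D: 0 + 2(44.19) = 88.37
  E: 0 + 2(32.97) = 65.95

ξ₂ = 33 mol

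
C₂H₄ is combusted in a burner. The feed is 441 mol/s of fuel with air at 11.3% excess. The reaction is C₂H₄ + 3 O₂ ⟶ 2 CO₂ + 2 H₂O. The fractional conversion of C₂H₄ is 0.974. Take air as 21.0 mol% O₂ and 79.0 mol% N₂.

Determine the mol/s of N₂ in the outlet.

Stoichiometric O₂ = 3 × 441 = 1323 mol/s; O₂ fed = 1323 × 1.113 = 1472 mol/s.
N₂ fed = 1472 × 79/21 = 5539 mol/s.
Fuel reacted = 0.974 × 441 → ξ = 429.5 mol/s.
Outlet (n = n₀ + ν ξ):
  C₂H₄: 441 − 1(429.5) = 11.47
  O₂: 1472 − 3(429.5) = 183.9
  N₂: 5539 (inert)
  CO₂: 0 + 2(429.5) = 859.1
  H₂O: 0 + 2(429.5) = 859.1

5540 mol/s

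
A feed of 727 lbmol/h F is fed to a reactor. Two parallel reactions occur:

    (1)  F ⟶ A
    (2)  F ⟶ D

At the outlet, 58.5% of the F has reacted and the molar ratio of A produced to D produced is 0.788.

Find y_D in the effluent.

0.327

Conversion of F: F consumed = 0.585 × 727 = 425.3 lbmol/h = 1ξ₁ + 1ξ₂.
Selectivity: 1ξ₁ / (1ξ₂) = 0.788 → ξ₁ = 0.788 ξ₂.
Substitute: (1·0.788 + 1) ξ₂ = 425.3 → ξ₂ = 237.9 lbmol/h, ξ₁ = 187.4 lbmol/h.
Outlet amounts (n = n₀ + Σ ν·ξ):
  F: 727 − 1(187.4) − 1(237.9) = 301.7
  A: 0 + 1(187.4) = 187.4
  D: 0 + 1(237.9) = 237.9
Total out = 727 lbmol/h; y_D = 237.9 / 727 = 0.3272.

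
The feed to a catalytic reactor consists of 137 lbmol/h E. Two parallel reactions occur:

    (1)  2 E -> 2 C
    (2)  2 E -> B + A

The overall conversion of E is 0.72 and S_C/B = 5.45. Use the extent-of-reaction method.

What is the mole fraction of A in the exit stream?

0.0966

Conversion of E: E consumed = 0.72 × 137 = 98.64 lbmol/h = 2ξ₁ + 2ξ₂.
Selectivity: 2ξ₁ / (1ξ₂) = 5.45 → ξ₁ = 2.725 ξ₂.
Substitute: (2·2.725 + 2) ξ₂ = 98.64 → ξ₂ = 13.24 lbmol/h, ξ₁ = 36.08 lbmol/h.
Outlet amounts (n = n₀ + Σ ν·ξ):
  E: 137 − 2(36.08) − 2(13.24) = 38.36
  C: 0 + 2(36.08) = 72.16
  B: 0 + 1(13.24) = 13.24
  A: 0 + 1(13.24) = 13.24
Total out = 137 lbmol/h; y_A = 13.24 / 137 = 0.09664.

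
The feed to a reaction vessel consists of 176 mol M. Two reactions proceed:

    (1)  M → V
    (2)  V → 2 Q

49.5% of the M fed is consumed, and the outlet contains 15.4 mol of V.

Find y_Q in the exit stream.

0.579

Conversion of M: M consumed = 1ξ₁ = 0.495 × 176 → ξ₁ = 87.12 mol.
V balance: n_V = 0 + 1ξ₁ − 1ξ₂ = 15.4 → ξ₂ = (1·87.12 − 15.4)/1 = 71.72 mol.
Outlet amounts (n = n₀ + Σ ν·ξ):
  M: 176 − 1(87.12) = 88.88
  V: 0 + 1(87.12) − 1(71.72) = 15.4
  Q: 0 + 2(71.72) = 143.4
Total out = 247.7 mol; y_Q = 143.4 / 247.7 = 0.579.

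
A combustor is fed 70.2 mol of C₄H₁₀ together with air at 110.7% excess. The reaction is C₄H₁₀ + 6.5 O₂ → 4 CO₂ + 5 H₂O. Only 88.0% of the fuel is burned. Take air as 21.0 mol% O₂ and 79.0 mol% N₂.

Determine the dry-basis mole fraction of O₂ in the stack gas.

Stoichiometric O₂ = 6.5 × 70.2 = 456.3 mol; O₂ fed = 456.3 × 2.107 = 961.4 mol.
N₂ fed = 961.4 × 79/21 = 3617 mol.
Fuel reacted = 0.88 × 70.2 → ξ = 61.78 mol.
Outlet (n = n₀ + ν ξ):
  C₄H₁₀: 70.2 − 1(61.78) = 8.424
  O₂: 961.4 − 6.5(61.78) = 559.9
  N₂: 3617 (inert)
  CO₂: 0 + 4(61.78) = 247.1
  H₂O: 0 + 5(61.78) = 308.9
Dry total = 4432 mol; y_O₂ (dry) = 559.9 / 4432 = 0.1263.

0.126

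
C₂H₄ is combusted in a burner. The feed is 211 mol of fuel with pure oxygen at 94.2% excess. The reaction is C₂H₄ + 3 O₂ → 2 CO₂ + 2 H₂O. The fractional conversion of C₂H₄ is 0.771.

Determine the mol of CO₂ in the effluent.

Stoichiometric O₂ = 3 × 211 = 633 mol; O₂ fed = 633 × 1.942 = 1229 mol.
Fuel reacted = 0.771 × 211 → ξ = 162.7 mol.
Outlet (n = n₀ + ν ξ):
  C₂H₄: 211 − 1(162.7) = 48.32
  O₂: 1229 − 3(162.7) = 741.2
  CO₂: 0 + 2(162.7) = 325.4
  H₂O: 0 + 2(162.7) = 325.4

325 mol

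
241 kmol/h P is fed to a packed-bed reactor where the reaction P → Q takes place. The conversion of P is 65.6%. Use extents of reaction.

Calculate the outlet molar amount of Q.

P reacted = 0.656 × 241 = 158.1 kmol/h; ν_P = −1, so ξ = 158.1/1 = 158.1 kmol/h.
Outlet amounts (n = n₀ + ν ξ):
  P: 241 − 1(158.1) = 82.9
  Q: 0 + 1(158.1) = 158.1

158 kmol/h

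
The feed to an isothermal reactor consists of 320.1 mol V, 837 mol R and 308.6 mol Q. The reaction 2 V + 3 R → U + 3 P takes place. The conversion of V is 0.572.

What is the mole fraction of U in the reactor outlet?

0.0666

V reacted = 0.572 × 320.1 = 183.1 mol; ν_V = −2, so ξ = 183.1/2 = 91.55 mol.
Outlet amounts (n = n₀ + ν ξ):
  V: 320.1 − 2(91.55) = 137
  R: 837 − 3(91.55) = 562.4
  U: 0 + 1(91.55) = 91.55
  P: 0 + 3(91.55) = 274.6
  Q: 308.6 (inert)
Total out = 1374 mol; y_U = 91.55 / 1374 = 0.06662.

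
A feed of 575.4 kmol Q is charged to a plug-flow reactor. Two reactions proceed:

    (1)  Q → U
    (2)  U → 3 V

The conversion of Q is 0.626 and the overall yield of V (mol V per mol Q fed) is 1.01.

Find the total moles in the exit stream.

963 kmol

Conversion of Q: Q consumed = 1ξ₁ = 0.626 × 575.4 → ξ₁ = 360.2 kmol.
Yield of V: 3ξ₂ / 575.4 = 1.01 → ξ₂ = 193.7 kmol.
Outlet amounts (n = n₀ + Σ ν·ξ):
  Q: 575.4 − 1(360.2) = 215.2
  U: 0 + 1(360.2) − 1(193.7) = 166.5
  V: 0 + 3(193.7) = 581.2
Total out = 215.2 + 166.5 + 581.2 = 962.8 kmol.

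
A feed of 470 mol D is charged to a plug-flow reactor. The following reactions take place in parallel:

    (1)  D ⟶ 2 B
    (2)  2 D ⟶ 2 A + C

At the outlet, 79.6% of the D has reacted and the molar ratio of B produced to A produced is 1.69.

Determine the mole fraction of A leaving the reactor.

Conversion of D: D consumed = 0.796 × 470 = 374.1 mol = 1ξ₁ + 2ξ₂.
Selectivity: 2ξ₁ / (2ξ₂) = 1.69 → ξ₁ = 1.69 ξ₂.
Substitute: (1·1.69 + 2) ξ₂ = 374.1 → ξ₂ = 101.4 mol, ξ₁ = 171.3 mol.
Outlet amounts (n = n₀ + Σ ν·ξ):
  D: 470 − 1(171.3) − 2(101.4) = 95.88
  B: 0 + 2(171.3) = 342.7
  A: 0 + 2(101.4) = 202.8
  C: 0 + 1(101.4) = 101.4
Total out = 742.7 mol; y_A = 202.8 / 742.7 = 0.273.

0.273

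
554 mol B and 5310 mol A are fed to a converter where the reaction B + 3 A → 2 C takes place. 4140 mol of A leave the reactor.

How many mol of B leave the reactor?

164 mol

For A: n = n₀ − 3ξ → 4140 = 5310 − 3ξ, giving ξ = 390 mol.
Outlet amounts (n = n₀ + ν ξ):
  B: 554 − 1(390) = 164
  A: 5310 − 3(390) = 4140
  C: 0 + 2(390) = 780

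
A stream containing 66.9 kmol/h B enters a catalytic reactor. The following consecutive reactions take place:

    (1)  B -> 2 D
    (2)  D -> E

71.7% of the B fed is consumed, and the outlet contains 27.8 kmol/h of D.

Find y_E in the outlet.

0.593

Conversion of B: B consumed = 1ξ₁ = 0.717 × 66.9 → ξ₁ = 47.97 kmol/h.
D balance: n_D = 0 + 2ξ₁ − 1ξ₂ = 27.8 → ξ₂ = (2·47.97 − 27.8)/1 = 68.13 kmol/h.
Outlet amounts (n = n₀ + Σ ν·ξ):
  B: 66.9 − 1(47.97) = 18.93
  D: 0 + 2(47.97) − 1(68.13) = 27.8
  E: 0 + 1(68.13) = 68.13
Total out = 114.9 kmol/h; y_E = 68.13 / 114.9 = 0.5932.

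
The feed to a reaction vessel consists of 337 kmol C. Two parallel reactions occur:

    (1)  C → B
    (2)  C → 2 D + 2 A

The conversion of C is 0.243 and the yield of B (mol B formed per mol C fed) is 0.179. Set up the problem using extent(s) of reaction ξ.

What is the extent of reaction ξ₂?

ξ₂ = 21.6 kmol

Yield of B: 1ξ₁ / 337 = 0.179 → ξ₁ = 60.32 kmol.
Conversion of C: 1ξ₁ + 1ξ₂ = 0.243 × 337 = 81.89 → ξ₂ = 21.57 kmol.
Outlet amounts (n = n₀ + Σ ν·ξ):
  C: 337 − 1(60.32) − 1(21.57) = 255.1
  B: 0 + 1(60.32) = 60.32
  D: 0 + 2(21.57) = 43.14
  A: 0 + 2(21.57) = 43.14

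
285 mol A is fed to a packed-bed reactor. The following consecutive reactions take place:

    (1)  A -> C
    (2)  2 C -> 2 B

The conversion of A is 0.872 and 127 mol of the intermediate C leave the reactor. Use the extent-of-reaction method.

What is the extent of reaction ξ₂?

Conversion of A: A consumed = 1ξ₁ = 0.872 × 285 → ξ₁ = 248.5 mol.
C balance: n_C = 0 + 1ξ₁ − 2ξ₂ = 127 → ξ₂ = (1·248.5 − 127)/2 = 60.76 mol.
Outlet amounts (n = n₀ + Σ ν·ξ):
  A: 285 − 1(248.5) = 36.48
  C: 0 + 1(248.5) − 2(60.76) = 127
  B: 0 + 2(60.76) = 121.5

ξ₂ = 60.8 mol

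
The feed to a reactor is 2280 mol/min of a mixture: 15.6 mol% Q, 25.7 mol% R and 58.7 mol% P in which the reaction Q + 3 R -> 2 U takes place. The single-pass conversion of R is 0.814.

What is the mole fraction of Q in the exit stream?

0.1

R reacted = 0.814 × 586 = 477 mol/min; ν_R = −3, so ξ = 477/3 = 159 mol/min.
Outlet amounts (n = n₀ + ν ξ):
  Q: 355.7 − 1(159) = 196.7
  R: 586 − 3(159) = 109
  U: 0 + 2(159) = 318
  P: 1338 (inert)
Total out = 1962 mol/min; y_Q = 196.7 / 1962 = 0.1002.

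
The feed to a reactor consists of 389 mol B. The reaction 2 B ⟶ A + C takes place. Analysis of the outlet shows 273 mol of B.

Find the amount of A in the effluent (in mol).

58 mol

For B: n = n₀ − 2ξ → 273 = 389 − 2ξ, giving ξ = 58 mol.
Outlet amounts (n = n₀ + ν ξ):
  B: 389 − 2(58) = 273
  A: 0 + 1(58) = 58
  C: 0 + 1(58) = 58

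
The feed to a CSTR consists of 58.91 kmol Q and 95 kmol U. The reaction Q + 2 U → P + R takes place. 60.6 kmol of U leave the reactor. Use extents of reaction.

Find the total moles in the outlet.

137 kmol

For U: n = n₀ − 2ξ → 60.6 = 95 − 2ξ, giving ξ = 17.2 kmol.
Outlet amounts (n = n₀ + ν ξ):
  Q: 58.91 − 1(17.2) = 41.71
  U: 95 − 2(17.2) = 60.6
  P: 0 + 1(17.2) = 17.2
  R: 0 + 1(17.2) = 17.2
Total out = 41.71 + 60.6 + 17.2 + 17.2 = 136.7 kmol.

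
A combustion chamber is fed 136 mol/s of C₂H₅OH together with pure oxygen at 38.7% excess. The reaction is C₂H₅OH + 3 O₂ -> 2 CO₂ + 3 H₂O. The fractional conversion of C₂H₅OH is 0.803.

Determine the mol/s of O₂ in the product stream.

Stoichiometric O₂ = 3 × 136 = 408 mol/s; O₂ fed = 408 × 1.387 = 565.9 mol/s.
Fuel reacted = 0.803 × 136 → ξ = 109.2 mol/s.
Outlet (n = n₀ + ν ξ):
  C₂H₅OH: 136 − 1(109.2) = 26.79
  O₂: 565.9 − 3(109.2) = 238.3
  CO₂: 0 + 2(109.2) = 218.4
  H₂O: 0 + 3(109.2) = 327.6

238 mol/s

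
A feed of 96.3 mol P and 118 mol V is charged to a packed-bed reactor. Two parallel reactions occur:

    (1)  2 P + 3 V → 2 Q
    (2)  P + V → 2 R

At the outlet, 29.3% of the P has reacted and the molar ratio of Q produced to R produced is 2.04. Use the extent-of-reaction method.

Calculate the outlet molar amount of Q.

Conversion of P: P consumed = 0.293 × 96.3 = 28.22 mol = 2ξ₁ + 1ξ₂.
Selectivity: 2ξ₁ / (2ξ₂) = 2.04 → ξ₁ = 2.04 ξ₂.
Substitute: (2·2.04 + 1) ξ₂ = 28.22 → ξ₂ = 5.554 mol, ξ₁ = 11.33 mol.
Outlet amounts (n = n₀ + Σ ν·ξ):
  P: 96.3 − 2(11.33) − 1(5.554) = 68.08
  V: 118 − 3(11.33) − 1(5.554) = 78.45
  Q: 0 + 2(11.33) = 22.66
  R: 0 + 2(5.554) = 11.11

22.7 mol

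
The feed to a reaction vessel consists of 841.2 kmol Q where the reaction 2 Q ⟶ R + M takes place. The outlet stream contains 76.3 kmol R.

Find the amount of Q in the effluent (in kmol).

For R: n = n₀ + 1ξ → 76.3 = 0 + 1ξ, giving ξ = 76.3 kmol.
Outlet amounts (n = n₀ + ν ξ):
  Q: 841.2 − 2(76.3) = 688.6
  R: 0 + 1(76.3) = 76.3
  M: 0 + 1(76.3) = 76.3

689 kmol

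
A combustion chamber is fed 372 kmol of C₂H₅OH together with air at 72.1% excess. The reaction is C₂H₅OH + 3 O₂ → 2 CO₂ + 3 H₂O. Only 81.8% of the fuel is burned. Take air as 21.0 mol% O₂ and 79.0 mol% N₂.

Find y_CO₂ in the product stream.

0.062

Stoichiometric O₂ = 3 × 372 = 1116 kmol; O₂ fed = 1116 × 1.721 = 1921 kmol.
N₂ fed = 1921 × 79/21 = 7225 kmol.
Fuel reacted = 0.818 × 372 → ξ = 304.3 kmol.
Outlet (n = n₀ + ν ξ):
  C₂H₅OH: 372 − 1(304.3) = 67.7
  O₂: 1921 − 3(304.3) = 1008
  N₂: 7225 (inert)
  CO₂: 0 + 2(304.3) = 608.6
  H₂O: 0 + 3(304.3) = 912.9
Total out = 9822 kmol; y_CO₂ = 608.6 / 9822 = 0.06196.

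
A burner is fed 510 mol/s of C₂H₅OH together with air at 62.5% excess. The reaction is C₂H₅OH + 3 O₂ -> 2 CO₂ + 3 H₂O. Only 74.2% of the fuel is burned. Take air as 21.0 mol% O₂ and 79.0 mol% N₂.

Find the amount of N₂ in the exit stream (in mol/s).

Stoichiometric O₂ = 3 × 510 = 1530 mol/s; O₂ fed = 1530 × 1.625 = 2486 mol/s.
N₂ fed = 2486 × 79/21 = 9353 mol/s.
Fuel reacted = 0.742 × 510 → ξ = 378.4 mol/s.
Outlet (n = n₀ + ν ξ):
  C₂H₅OH: 510 − 1(378.4) = 131.6
  O₂: 2486 − 3(378.4) = 1351
  N₂: 9353 (inert)
  CO₂: 0 + 2(378.4) = 756.8
  H₂O: 0 + 3(378.4) = 1135

9350 mol/s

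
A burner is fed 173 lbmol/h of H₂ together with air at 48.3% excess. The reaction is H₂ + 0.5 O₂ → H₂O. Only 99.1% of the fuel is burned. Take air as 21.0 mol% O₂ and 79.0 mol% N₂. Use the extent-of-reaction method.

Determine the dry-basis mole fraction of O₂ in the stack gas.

Stoichiometric O₂ = 0.5 × 173 = 86.5 lbmol/h; O₂ fed = 86.5 × 1.483 = 128.3 lbmol/h.
N₂ fed = 128.3 × 79/21 = 482.6 lbmol/h.
Fuel reacted = 0.991 × 173 → ξ = 171.4 lbmol/h.
Outlet (n = n₀ + ν ξ):
  H₂: 173 − 1(171.4) = 1.557
  O₂: 128.3 − 0.5(171.4) = 42.56
  N₂: 482.6 (inert)
  H₂O: 0 + 1(171.4) = 171.4
Dry total = 526.7 lbmol/h; y_O₂ (dry) = 42.56 / 526.7 = 0.0808.

0.0808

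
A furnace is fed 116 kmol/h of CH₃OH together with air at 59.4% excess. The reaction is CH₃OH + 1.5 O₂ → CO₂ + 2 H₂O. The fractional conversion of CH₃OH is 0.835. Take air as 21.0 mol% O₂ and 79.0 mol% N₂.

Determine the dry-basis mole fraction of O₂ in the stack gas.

Stoichiometric O₂ = 1.5 × 116 = 174 kmol/h; O₂ fed = 174 × 1.594 = 277.4 kmol/h.
N₂ fed = 277.4 × 79/21 = 1043 kmol/h.
Fuel reacted = 0.835 × 116 → ξ = 96.86 kmol/h.
Outlet (n = n₀ + ν ξ):
  CH₃OH: 116 − 1(96.86) = 19.14
  O₂: 277.4 − 1.5(96.86) = 132.1
  N₂: 1043 (inert)
  CO₂: 0 + 1(96.86) = 96.86
  H₂O: 0 + 2(96.86) = 193.7
Dry total = 1291 kmol/h; y_O₂ (dry) = 132.1 / 1291 = 0.1023.

0.102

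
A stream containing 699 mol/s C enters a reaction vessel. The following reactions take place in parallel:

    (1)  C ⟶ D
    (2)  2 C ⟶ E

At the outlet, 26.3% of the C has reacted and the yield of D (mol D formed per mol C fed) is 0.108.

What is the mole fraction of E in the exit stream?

0.084

Yield of D: 1ξ₁ / 699 = 0.108 → ξ₁ = 75.49 mol/s.
Conversion of C: 1ξ₁ + 2ξ₂ = 0.263 × 699 = 183.8 → ξ₂ = 54.17 mol/s.
Outlet amounts (n = n₀ + Σ ν·ξ):
  C: 699 − 1(75.49) − 2(54.17) = 515.2
  D: 0 + 1(75.49) = 75.49
  E: 0 + 1(54.17) = 54.17
Total out = 644.8 mol/s; y_E = 54.17 / 644.8 = 0.08401.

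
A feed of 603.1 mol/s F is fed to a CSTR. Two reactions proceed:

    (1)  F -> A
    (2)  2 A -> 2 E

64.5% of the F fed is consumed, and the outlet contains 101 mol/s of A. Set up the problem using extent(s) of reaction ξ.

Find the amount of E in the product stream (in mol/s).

Conversion of F: F consumed = 1ξ₁ = 0.645 × 603.1 → ξ₁ = 389 mol/s.
A balance: n_A = 0 + 1ξ₁ − 2ξ₂ = 101 → ξ₂ = (1·389 − 101)/2 = 144 mol/s.
Outlet amounts (n = n₀ + Σ ν·ξ):
  F: 603.1 − 1(389) = 214.1
  A: 0 + 1(389) − 2(144) = 101
  E: 0 + 2(144) = 288

288 mol/s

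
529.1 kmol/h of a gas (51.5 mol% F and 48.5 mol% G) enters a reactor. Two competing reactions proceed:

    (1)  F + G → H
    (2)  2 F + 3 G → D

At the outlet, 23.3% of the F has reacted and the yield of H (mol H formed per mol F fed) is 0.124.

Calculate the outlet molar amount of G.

Yield of H: 1ξ₁ / 272.5 = 0.124 → ξ₁ = 33.79 kmol/h.
Conversion of F: 1ξ₁ + 2ξ₂ = 0.233 × 272.5 = 63.49 → ξ₂ = 14.85 kmol/h.
Outlet amounts (n = n₀ + Σ ν·ξ):
  F: 272.5 − 1(33.79) − 2(14.85) = 209
  G: 256.6 − 1(33.79) − 3(14.85) = 178.3
  H: 0 + 1(33.79) = 33.79
  D: 0 + 1(14.85) = 14.85

178 kmol/h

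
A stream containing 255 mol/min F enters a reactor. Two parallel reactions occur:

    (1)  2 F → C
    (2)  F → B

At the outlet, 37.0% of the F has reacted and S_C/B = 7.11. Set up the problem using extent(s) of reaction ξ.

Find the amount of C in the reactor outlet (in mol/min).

Conversion of F: F consumed = 0.37 × 255 = 94.35 mol/min = 2ξ₁ + 1ξ₂.
Selectivity: 1ξ₁ / (1ξ₂) = 7.11 → ξ₁ = 7.11 ξ₂.
Substitute: (2·7.11 + 1) ξ₂ = 94.35 → ξ₂ = 6.199 mol/min, ξ₁ = 44.08 mol/min.
Outlet amounts (n = n₀ + Σ ν·ξ):
  F: 255 − 2(44.08) − 1(6.199) = 160.7
  C: 0 + 1(44.08) = 44.08
  B: 0 + 1(6.199) = 6.199

44.1 mol/min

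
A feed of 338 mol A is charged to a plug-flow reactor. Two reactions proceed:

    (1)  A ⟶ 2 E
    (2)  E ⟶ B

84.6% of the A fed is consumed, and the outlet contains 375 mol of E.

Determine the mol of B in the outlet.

197 mol

Conversion of A: A consumed = 1ξ₁ = 0.846 × 338 → ξ₁ = 285.9 mol.
E balance: n_E = 0 + 2ξ₁ − 1ξ₂ = 375 → ξ₂ = (2·285.9 − 375)/1 = 196.9 mol.
Outlet amounts (n = n₀ + Σ ν·ξ):
  A: 338 − 1(285.9) = 52.05
  E: 0 + 2(285.9) − 1(196.9) = 375
  B: 0 + 1(196.9) = 196.9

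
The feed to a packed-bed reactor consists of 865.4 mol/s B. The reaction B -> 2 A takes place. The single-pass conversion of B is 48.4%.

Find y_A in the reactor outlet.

0.652

B reacted = 0.484 × 865.4 = 418.9 mol/s; ν_B = −1, so ξ = 418.9/1 = 418.9 mol/s.
Outlet amounts (n = n₀ + ν ξ):
  B: 865.4 − 1(418.9) = 446.5
  A: 0 + 2(418.9) = 837.7
Total out = 1284 mol/s; y_A = 837.7 / 1284 = 0.6523.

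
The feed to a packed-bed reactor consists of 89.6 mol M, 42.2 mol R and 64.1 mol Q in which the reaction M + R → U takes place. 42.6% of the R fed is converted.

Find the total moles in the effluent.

R reacted = 0.426 × 42.2 = 17.98 mol; ν_R = −1, so ξ = 17.98/1 = 17.98 mol.
Outlet amounts (n = n₀ + ν ξ):
  M: 89.6 − 1(17.98) = 71.62
  R: 42.2 − 1(17.98) = 24.22
  U: 0 + 1(17.98) = 17.98
  Q: 64.1 (inert)
Total out = 71.62 + 24.22 + 17.98 + 64.1 = 177.9 mol.

178 mol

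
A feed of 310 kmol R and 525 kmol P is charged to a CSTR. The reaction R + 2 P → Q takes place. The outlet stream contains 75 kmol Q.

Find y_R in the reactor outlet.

For Q: n = n₀ + 1ξ → 75 = 0 + 1ξ, giving ξ = 75 kmol.
Outlet amounts (n = n₀ + ν ξ):
  R: 310 − 1(75) = 235
  P: 525 − 2(75) = 375
  Q: 0 + 1(75) = 75
Total out = 685 kmol; y_R = 235 / 685 = 0.3431.

0.343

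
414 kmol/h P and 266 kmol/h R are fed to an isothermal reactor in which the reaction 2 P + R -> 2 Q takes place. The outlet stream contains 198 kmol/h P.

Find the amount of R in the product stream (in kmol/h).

158 kmol/h

For P: n = n₀ − 2ξ → 198 = 414 − 2ξ, giving ξ = 108 kmol/h.
Outlet amounts (n = n₀ + ν ξ):
  P: 414 − 2(108) = 198
  R: 266 − 1(108) = 158
  Q: 0 + 2(108) = 216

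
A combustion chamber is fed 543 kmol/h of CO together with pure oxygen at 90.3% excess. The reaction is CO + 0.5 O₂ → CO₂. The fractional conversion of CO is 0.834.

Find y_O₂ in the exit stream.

Stoichiometric O₂ = 0.5 × 543 = 271.5 kmol/h; O₂ fed = 271.5 × 1.903 = 516.7 kmol/h.
Fuel reacted = 0.834 × 543 → ξ = 452.9 kmol/h.
Outlet (n = n₀ + ν ξ):
  CO: 543 − 1(452.9) = 90.14
  O₂: 516.7 − 0.5(452.9) = 290.2
  CO₂: 0 + 1(452.9) = 452.9
Total out = 833.2 kmol/h; y_O₂ = 290.2 / 833.2 = 0.3483.

0.348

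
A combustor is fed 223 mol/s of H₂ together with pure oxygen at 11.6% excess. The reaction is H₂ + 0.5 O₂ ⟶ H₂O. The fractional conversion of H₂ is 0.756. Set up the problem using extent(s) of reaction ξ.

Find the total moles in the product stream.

263 mol/s

Stoichiometric O₂ = 0.5 × 223 = 111.5 mol/s; O₂ fed = 111.5 × 1.116 = 124.4 mol/s.
Fuel reacted = 0.756 × 223 → ξ = 168.6 mol/s.
Outlet (n = n₀ + ν ξ):
  H₂: 223 − 1(168.6) = 54.41
  O₂: 124.4 − 0.5(168.6) = 40.14
  H₂O: 0 + 1(168.6) = 168.6
Total out = 54.41 + 40.14 + 168.6 = 263.1 mol/s.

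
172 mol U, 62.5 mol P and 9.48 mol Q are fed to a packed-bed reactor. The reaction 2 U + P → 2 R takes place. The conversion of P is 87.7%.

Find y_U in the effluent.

0.33

P reacted = 0.877 × 62.5 = 54.81 mol; ν_P = −1, so ξ = 54.81/1 = 54.81 mol.
Outlet amounts (n = n₀ + ν ξ):
  U: 172 − 2(54.81) = 62.38
  P: 62.5 − 1(54.81) = 7.688
  R: 0 + 2(54.81) = 109.6
  Q: 9.48 (inert)
Total out = 189.2 mol; y_U = 62.38 / 189.2 = 0.3297.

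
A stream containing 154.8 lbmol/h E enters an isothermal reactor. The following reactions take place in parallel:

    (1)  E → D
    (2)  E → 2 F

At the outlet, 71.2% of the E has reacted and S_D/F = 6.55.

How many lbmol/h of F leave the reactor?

15.6 lbmol/h

Conversion of E: E consumed = 0.712 × 154.8 = 110.2 lbmol/h = 1ξ₁ + 1ξ₂.
Selectivity: 1ξ₁ / (2ξ₂) = 6.55 → ξ₁ = 13.1 ξ₂.
Substitute: (1·13.1 + 1) ξ₂ = 110.2 → ξ₂ = 7.817 lbmol/h, ξ₁ = 102.4 lbmol/h.
Outlet amounts (n = n₀ + Σ ν·ξ):
  E: 154.8 − 1(102.4) − 1(7.817) = 44.58
  D: 0 + 1(102.4) = 102.4
  F: 0 + 2(7.817) = 15.63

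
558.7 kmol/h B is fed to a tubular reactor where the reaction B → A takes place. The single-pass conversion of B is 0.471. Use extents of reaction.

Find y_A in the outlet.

B reacted = 0.471 × 558.7 = 263.1 kmol/h; ν_B = −1, so ξ = 263.1/1 = 263.1 kmol/h.
Outlet amounts (n = n₀ + ν ξ):
  B: 558.7 − 1(263.1) = 295.6
  A: 0 + 1(263.1) = 263.1
Total out = 558.7 kmol/h; y_A = 263.1 / 558.7 = 0.471.

0.471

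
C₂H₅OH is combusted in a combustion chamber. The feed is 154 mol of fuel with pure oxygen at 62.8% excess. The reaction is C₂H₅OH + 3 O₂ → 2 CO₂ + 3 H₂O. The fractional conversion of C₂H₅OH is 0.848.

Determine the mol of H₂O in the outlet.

Stoichiometric O₂ = 3 × 154 = 462 mol; O₂ fed = 462 × 1.628 = 752.1 mol.
Fuel reacted = 0.848 × 154 → ξ = 130.6 mol.
Outlet (n = n₀ + ν ξ):
  C₂H₅OH: 154 − 1(130.6) = 23.41
  O₂: 752.1 − 3(130.6) = 360.4
  CO₂: 0 + 2(130.6) = 261.2
  H₂O: 0 + 3(130.6) = 391.8

392 mol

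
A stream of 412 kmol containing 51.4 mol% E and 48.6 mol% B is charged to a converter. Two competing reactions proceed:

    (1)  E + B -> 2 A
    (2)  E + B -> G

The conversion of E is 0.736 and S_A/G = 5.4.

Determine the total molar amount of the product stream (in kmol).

Conversion of E: E consumed = 0.736 × 211.8 = 155.9 kmol = 1ξ₁ + 1ξ₂.
Selectivity: 2ξ₁ / (1ξ₂) = 5.4 → ξ₁ = 2.7 ξ₂.
Substitute: (1·2.7 + 1) ξ₂ = 155.9 → ξ₂ = 42.12 kmol, ξ₁ = 113.7 kmol.
Outlet amounts (n = n₀ + Σ ν·ξ):
  E: 211.8 − 1(113.7) − 1(42.12) = 55.91
  B: 200.2 − 1(113.7) − 1(42.12) = 44.37
  A: 0 + 2(113.7) = 227.5
  G: 0 + 1(42.12) = 42.12
Total out = 55.91 + 44.37 + 227.5 + 42.12 = 369.9 kmol.

370 kmol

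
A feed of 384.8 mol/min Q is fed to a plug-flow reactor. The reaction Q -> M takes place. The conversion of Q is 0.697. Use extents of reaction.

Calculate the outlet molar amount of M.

Q reacted = 0.697 × 384.8 = 268.2 mol/min; ν_Q = −1, so ξ = 268.2/1 = 268.2 mol/min.
Outlet amounts (n = n₀ + ν ξ):
  Q: 384.8 − 1(268.2) = 116.6
  M: 0 + 1(268.2) = 268.2

268 mol/min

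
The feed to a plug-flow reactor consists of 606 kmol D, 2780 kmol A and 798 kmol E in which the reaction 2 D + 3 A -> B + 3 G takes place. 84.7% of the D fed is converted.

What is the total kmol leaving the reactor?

3930 kmol

D reacted = 0.847 × 606 = 513.3 kmol; ν_D = −2, so ξ = 513.3/2 = 256.6 kmol.
Outlet amounts (n = n₀ + ν ξ):
  D: 606 − 2(256.6) = 92.72
  A: 2780 − 3(256.6) = 2010
  B: 0 + 1(256.6) = 256.6
  G: 0 + 3(256.6) = 769.9
  E: 798 (inert)
Total out = 92.72 + 2010 + 256.6 + 769.9 + 798 = 3927 kmol.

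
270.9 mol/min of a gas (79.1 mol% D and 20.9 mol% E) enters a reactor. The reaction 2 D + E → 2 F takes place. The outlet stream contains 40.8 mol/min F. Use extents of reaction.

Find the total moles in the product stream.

250 mol/min

For F: n = n₀ + 2ξ → 40.8 = 0 + 2ξ, giving ξ = 20.4 mol/min.
Outlet amounts (n = n₀ + ν ξ):
  D: 214.3 − 2(20.4) = 173.5
  E: 56.62 − 1(20.4) = 36.22
  F: 0 + 2(20.4) = 40.8
Total out = 173.5 + 36.22 + 40.8 = 250.5 mol/min.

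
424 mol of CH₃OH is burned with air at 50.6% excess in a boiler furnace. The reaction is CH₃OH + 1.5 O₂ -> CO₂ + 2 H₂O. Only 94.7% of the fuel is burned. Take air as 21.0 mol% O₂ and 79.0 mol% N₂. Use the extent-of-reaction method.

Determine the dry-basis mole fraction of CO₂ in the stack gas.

Stoichiometric O₂ = 1.5 × 424 = 636 mol; O₂ fed = 636 × 1.506 = 957.8 mol.
N₂ fed = 957.8 × 79/21 = 3603 mol.
Fuel reacted = 0.947 × 424 → ξ = 401.5 mol.
Outlet (n = n₀ + ν ξ):
  CH₃OH: 424 − 1(401.5) = 22.47
  O₂: 957.8 − 1.5(401.5) = 355.5
  N₂: 3603 (inert)
  CO₂: 0 + 1(401.5) = 401.5
  H₂O: 0 + 2(401.5) = 803.1
Dry total = 4383 mol; y_CO₂ (dry) = 401.5 / 4383 = 0.09162.

0.0916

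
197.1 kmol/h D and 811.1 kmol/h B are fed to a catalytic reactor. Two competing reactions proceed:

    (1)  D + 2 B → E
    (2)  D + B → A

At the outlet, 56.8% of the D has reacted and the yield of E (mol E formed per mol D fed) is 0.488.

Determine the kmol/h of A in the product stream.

Yield of E: 1ξ₁ / 197.1 = 0.488 → ξ₁ = 96.18 kmol/h.
Conversion of D: 1ξ₁ + 1ξ₂ = 0.568 × 197.1 = 112 → ξ₂ = 15.77 kmol/h.
Outlet amounts (n = n₀ + Σ ν·ξ):
  D: 197.1 − 1(96.18) − 1(15.77) = 85.15
  B: 811.1 − 2(96.18) − 1(15.77) = 603
  E: 0 + 1(96.18) = 96.18
  A: 0 + 1(15.77) = 15.77

15.8 kmol/h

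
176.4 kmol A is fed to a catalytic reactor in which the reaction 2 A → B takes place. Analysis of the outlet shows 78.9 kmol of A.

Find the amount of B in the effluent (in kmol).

For A: n = n₀ − 2ξ → 78.9 = 176.4 − 2ξ, giving ξ = 48.75 kmol.
Outlet amounts (n = n₀ + ν ξ):
  A: 176.4 − 2(48.75) = 78.9
  B: 0 + 1(48.75) = 48.75

48.8 kmol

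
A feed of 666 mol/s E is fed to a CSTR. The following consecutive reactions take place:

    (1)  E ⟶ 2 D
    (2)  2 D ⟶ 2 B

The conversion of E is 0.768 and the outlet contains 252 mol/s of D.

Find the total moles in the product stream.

Conversion of E: E consumed = 1ξ₁ = 0.768 × 666 → ξ₁ = 511.5 mol/s.
D balance: n_D = 0 + 2ξ₁ − 2ξ₂ = 252 → ξ₂ = (2·511.5 − 252)/2 = 385.5 mol/s.
Outlet amounts (n = n₀ + Σ ν·ξ):
  E: 666 − 1(511.5) = 154.5
  D: 0 + 2(511.5) − 2(385.5) = 252
  B: 0 + 2(385.5) = 771
Total out = 154.5 + 252 + 771 = 1177 mol/s.

1180 mol/s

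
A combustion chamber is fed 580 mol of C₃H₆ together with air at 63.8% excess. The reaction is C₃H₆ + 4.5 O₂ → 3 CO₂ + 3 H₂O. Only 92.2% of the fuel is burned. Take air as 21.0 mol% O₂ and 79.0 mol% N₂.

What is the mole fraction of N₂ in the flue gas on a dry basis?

0.821

Stoichiometric O₂ = 4.5 × 580 = 2610 mol; O₂ fed = 2610 × 1.638 = 4275 mol.
N₂ fed = 4275 × 79/21 = 16080 mol.
Fuel reacted = 0.922 × 580 → ξ = 534.8 mol.
Outlet (n = n₀ + ν ξ):
  C₃H₆: 580 − 1(534.8) = 45.24
  O₂: 4275 − 4.5(534.8) = 1869
  N₂: 16080 (inert)
  CO₂: 0 + 3(534.8) = 1604
  H₂O: 0 + 3(534.8) = 1604
Dry total = 19600 mol; y_N₂ (dry) = 16080 / 19600 = 0.8205.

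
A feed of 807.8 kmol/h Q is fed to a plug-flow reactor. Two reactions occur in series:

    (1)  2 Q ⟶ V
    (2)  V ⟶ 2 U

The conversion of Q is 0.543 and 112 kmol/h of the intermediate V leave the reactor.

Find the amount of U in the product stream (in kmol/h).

215 kmol/h

Conversion of Q: Q consumed = 2ξ₁ = 0.543 × 807.8 → ξ₁ = 219.3 kmol/h.
V balance: n_V = 0 + 1ξ₁ − 1ξ₂ = 112 → ξ₂ = (1·219.3 − 112)/1 = 107.3 kmol/h.
Outlet amounts (n = n₀ + Σ ν·ξ):
  Q: 807.8 − 2(219.3) = 369.2
  V: 0 + 1(219.3) − 1(107.3) = 112
  U: 0 + 2(107.3) = 214.6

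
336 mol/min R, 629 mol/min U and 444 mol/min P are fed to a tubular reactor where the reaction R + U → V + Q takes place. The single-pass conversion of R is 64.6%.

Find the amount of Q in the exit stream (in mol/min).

217 mol/min

R reacted = 0.646 × 336 = 217.1 mol/min; ν_R = −1, so ξ = 217.1/1 = 217.1 mol/min.
Outlet amounts (n = n₀ + ν ξ):
  R: 336 − 1(217.1) = 118.9
  U: 629 − 1(217.1) = 411.9
  V: 0 + 1(217.1) = 217.1
  Q: 0 + 1(217.1) = 217.1
  P: 444 (inert)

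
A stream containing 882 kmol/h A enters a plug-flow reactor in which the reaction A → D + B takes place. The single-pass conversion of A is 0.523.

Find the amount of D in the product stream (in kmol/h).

A reacted = 0.523 × 882 = 461.3 kmol/h; ν_A = −1, so ξ = 461.3/1 = 461.3 kmol/h.
Outlet amounts (n = n₀ + ν ξ):
  A: 882 − 1(461.3) = 420.7
  D: 0 + 1(461.3) = 461.3
  B: 0 + 1(461.3) = 461.3

461 kmol/h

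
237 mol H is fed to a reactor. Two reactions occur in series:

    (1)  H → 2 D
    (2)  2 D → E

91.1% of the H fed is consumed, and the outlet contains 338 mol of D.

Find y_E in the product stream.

Conversion of H: H consumed = 1ξ₁ = 0.911 × 237 → ξ₁ = 215.9 mol.
D balance: n_D = 0 + 2ξ₁ − 2ξ₂ = 338 → ξ₂ = (2·215.9 − 338)/2 = 46.91 mol.
Outlet amounts (n = n₀ + Σ ν·ξ):
  H: 237 − 1(215.9) = 21.09
  D: 0 + 2(215.9) − 2(46.91) = 338
  E: 0 + 1(46.91) = 46.91
Total out = 406 mol; y_E = 46.91 / 406 = 0.1155.

0.116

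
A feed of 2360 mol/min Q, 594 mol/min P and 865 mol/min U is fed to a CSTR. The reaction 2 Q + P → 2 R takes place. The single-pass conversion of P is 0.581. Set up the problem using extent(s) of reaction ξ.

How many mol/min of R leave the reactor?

690 mol/min

P reacted = 0.581 × 594 = 345.1 mol/min; ν_P = −1, so ξ = 345.1/1 = 345.1 mol/min.
Outlet amounts (n = n₀ + ν ξ):
  Q: 2360 − 2(345.1) = 1670
  P: 594 − 1(345.1) = 248.9
  R: 0 + 2(345.1) = 690.2
  U: 865 (inert)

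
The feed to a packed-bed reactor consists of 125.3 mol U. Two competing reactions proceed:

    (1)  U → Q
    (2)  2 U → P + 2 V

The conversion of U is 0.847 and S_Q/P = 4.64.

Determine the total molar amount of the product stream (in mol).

141 mol

Conversion of U: U consumed = 0.847 × 125.3 = 106.1 mol = 1ξ₁ + 2ξ₂.
Selectivity: 1ξ₁ / (1ξ₂) = 4.64 → ξ₁ = 4.64 ξ₂.
Substitute: (1·4.64 + 2) ξ₂ = 106.1 → ξ₂ = 15.98 mol, ξ₁ = 74.16 mol.
Outlet amounts (n = n₀ + Σ ν·ξ):
  U: 125.3 − 1(74.16) − 2(15.98) = 19.17
  Q: 0 + 1(74.16) = 74.16
  P: 0 + 1(15.98) = 15.98
  V: 0 + 2(15.98) = 31.97
Total out = 19.17 + 74.16 + 15.98 + 31.97 = 141.3 mol.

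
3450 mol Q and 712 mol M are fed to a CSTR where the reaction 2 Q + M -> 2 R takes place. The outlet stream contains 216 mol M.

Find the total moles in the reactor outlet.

For M: n = n₀ − 1ξ → 216 = 712 − 1ξ, giving ξ = 496 mol.
Outlet amounts (n = n₀ + ν ξ):
  Q: 3450 − 2(496) = 2458
  M: 712 − 1(496) = 216
  R: 0 + 2(496) = 992
Total out = 2458 + 216 + 992 = 3666 mol.

3670 mol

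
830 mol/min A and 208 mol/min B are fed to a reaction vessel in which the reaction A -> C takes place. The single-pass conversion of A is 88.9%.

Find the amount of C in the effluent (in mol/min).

738 mol/min

A reacted = 0.889 × 830 = 737.9 mol/min; ν_A = −1, so ξ = 737.9/1 = 737.9 mol/min.
Outlet amounts (n = n₀ + ν ξ):
  A: 830 − 1(737.9) = 92.13
  C: 0 + 1(737.9) = 737.9
  B: 208 (inert)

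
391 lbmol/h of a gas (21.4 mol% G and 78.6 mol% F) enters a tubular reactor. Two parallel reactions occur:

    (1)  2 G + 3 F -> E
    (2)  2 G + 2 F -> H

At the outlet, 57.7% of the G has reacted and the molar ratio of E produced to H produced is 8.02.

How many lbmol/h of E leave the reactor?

Conversion of G: G consumed = 0.577 × 83.67 = 48.28 lbmol/h = 2ξ₁ + 2ξ₂.
Selectivity: 1ξ₁ / (1ξ₂) = 8.02 → ξ₁ = 8.02 ξ₂.
Substitute: (2·8.02 + 2) ξ₂ = 48.28 → ξ₂ = 2.676 lbmol/h, ξ₁ = 21.46 lbmol/h.
Outlet amounts (n = n₀ + Σ ν·ξ):
  G: 83.67 − 2(21.46) − 2(2.676) = 35.39
  F: 307.3 − 3(21.46) − 2(2.676) = 237.6
  E: 0 + 1(21.46) = 21.46
  H: 0 + 1(2.676) = 2.676

21.5 lbmol/h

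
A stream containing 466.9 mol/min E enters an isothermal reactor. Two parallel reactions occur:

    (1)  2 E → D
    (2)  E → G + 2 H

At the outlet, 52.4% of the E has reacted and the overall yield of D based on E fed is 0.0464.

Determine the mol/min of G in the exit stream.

201 mol/min

Yield of D: 1ξ₁ / 466.9 = 0.0464 → ξ₁ = 21.66 mol/min.
Conversion of E: 2ξ₁ + 1ξ₂ = 0.524 × 466.9 = 244.7 → ξ₂ = 201.3 mol/min.
Outlet amounts (n = n₀ + Σ ν·ξ):
  E: 466.9 − 2(21.66) − 1(201.3) = 222.2
  D: 0 + 1(21.66) = 21.66
  G: 0 + 1(201.3) = 201.3
  H: 0 + 2(201.3) = 402.7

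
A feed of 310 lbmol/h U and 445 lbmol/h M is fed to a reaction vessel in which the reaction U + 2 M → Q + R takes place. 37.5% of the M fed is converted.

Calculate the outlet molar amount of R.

M reacted = 0.375 × 445 = 166.9 lbmol/h; ν_M = −2, so ξ = 166.9/2 = 83.44 lbmol/h.
Outlet amounts (n = n₀ + ν ξ):
  U: 310 − 1(83.44) = 226.6
  M: 445 − 2(83.44) = 278.1
  Q: 0 + 1(83.44) = 83.44
  R: 0 + 1(83.44) = 83.44

83.4 lbmol/h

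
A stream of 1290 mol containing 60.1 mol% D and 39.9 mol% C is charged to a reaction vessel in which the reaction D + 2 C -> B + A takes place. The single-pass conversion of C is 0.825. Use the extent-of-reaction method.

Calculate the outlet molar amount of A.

212 mol

C reacted = 0.825 × 514.7 = 424.6 mol; ν_C = −2, so ξ = 424.6/2 = 212.3 mol.
Outlet amounts (n = n₀ + ν ξ):
  D: 775.3 − 1(212.3) = 563
  C: 514.7 − 2(212.3) = 90.07
  B: 0 + 1(212.3) = 212.3
  A: 0 + 1(212.3) = 212.3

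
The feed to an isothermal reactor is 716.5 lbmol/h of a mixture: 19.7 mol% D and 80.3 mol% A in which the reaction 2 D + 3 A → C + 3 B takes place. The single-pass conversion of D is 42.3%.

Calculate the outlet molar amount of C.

D reacted = 0.423 × 141.2 = 59.71 lbmol/h; ν_D = −2, so ξ = 59.71/2 = 29.85 lbmol/h.
Outlet amounts (n = n₀ + ν ξ):
  D: 141.2 − 2(29.85) = 81.44
  A: 575.3 − 3(29.85) = 485.8
  C: 0 + 1(29.85) = 29.85
  B: 0 + 3(29.85) = 89.56

29.9 lbmol/h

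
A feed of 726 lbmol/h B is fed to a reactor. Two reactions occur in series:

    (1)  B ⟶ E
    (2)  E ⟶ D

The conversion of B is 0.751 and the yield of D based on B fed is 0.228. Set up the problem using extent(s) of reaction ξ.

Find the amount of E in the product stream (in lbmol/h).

Conversion of B: B consumed = 1ξ₁ = 0.751 × 726 → ξ₁ = 545.2 lbmol/h.
Yield of D: 1ξ₂ / 726 = 0.228 → ξ₂ = 165.5 lbmol/h.
Outlet amounts (n = n₀ + Σ ν·ξ):
  B: 726 − 1(545.2) = 180.8
  E: 0 + 1(545.2) − 1(165.5) = 379.7
  D: 0 + 1(165.5) = 165.5

380 lbmol/h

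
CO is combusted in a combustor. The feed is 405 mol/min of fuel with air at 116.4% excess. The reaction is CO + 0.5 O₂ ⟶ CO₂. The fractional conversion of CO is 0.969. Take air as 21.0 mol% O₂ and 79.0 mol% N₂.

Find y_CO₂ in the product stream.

Stoichiometric O₂ = 0.5 × 405 = 202.5 mol/min; O₂ fed = 202.5 × 2.164 = 438.2 mol/min.
N₂ fed = 438.2 × 79/21 = 1649 mol/min.
Fuel reacted = 0.969 × 405 → ξ = 392.4 mol/min.
Outlet (n = n₀ + ν ξ):
  CO: 405 − 1(392.4) = 12.56
  O₂: 438.2 − 0.5(392.4) = 242
  N₂: 1649 (inert)
  CO₂: 0 + 1(392.4) = 392.4
Total out = 2295 mol/min; y_CO₂ = 392.4 / 2295 = 0.171.

0.171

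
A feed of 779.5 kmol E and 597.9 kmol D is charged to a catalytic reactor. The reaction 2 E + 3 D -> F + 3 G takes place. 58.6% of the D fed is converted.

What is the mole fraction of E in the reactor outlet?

0.433

D reacted = 0.586 × 597.9 = 350.4 kmol; ν_D = −3, so ξ = 350.4/3 = 116.8 kmol.
Outlet amounts (n = n₀ + ν ξ):
  E: 779.5 − 2(116.8) = 545.9
  D: 597.9 − 3(116.8) = 247.5
  F: 0 + 1(116.8) = 116.8
  G: 0 + 3(116.8) = 350.4
Total out = 1261 kmol; y_E = 545.9 / 1261 = 0.4331.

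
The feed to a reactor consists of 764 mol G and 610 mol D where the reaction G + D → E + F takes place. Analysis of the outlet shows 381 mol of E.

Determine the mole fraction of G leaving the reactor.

0.279

For E: n = n₀ + 1ξ → 381 = 0 + 1ξ, giving ξ = 381 mol.
Outlet amounts (n = n₀ + ν ξ):
  G: 764 − 1(381) = 383
  D: 610 − 1(381) = 229
  E: 0 + 1(381) = 381
  F: 0 + 1(381) = 381
Total out = 1374 mol; y_G = 383 / 1374 = 0.2787.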